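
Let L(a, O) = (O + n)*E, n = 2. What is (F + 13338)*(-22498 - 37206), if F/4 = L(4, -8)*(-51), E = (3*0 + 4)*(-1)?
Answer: -504021168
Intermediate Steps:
E = -4 (E = (0 + 4)*(-1) = 4*(-1) = -4)
L(a, O) = -8 - 4*O (L(a, O) = (O + 2)*(-4) = (2 + O)*(-4) = -8 - 4*O)
F = -4896 (F = 4*((-8 - 4*(-8))*(-51)) = 4*((-8 + 32)*(-51)) = 4*(24*(-51)) = 4*(-1224) = -4896)
(F + 13338)*(-22498 - 37206) = (-4896 + 13338)*(-22498 - 37206) = 8442*(-59704) = -504021168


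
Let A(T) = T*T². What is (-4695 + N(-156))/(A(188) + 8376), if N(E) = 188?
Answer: -4507/6653048 ≈ -0.00067743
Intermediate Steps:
A(T) = T³
(-4695 + N(-156))/(A(188) + 8376) = (-4695 + 188)/(188³ + 8376) = -4507/(6644672 + 8376) = -4507/6653048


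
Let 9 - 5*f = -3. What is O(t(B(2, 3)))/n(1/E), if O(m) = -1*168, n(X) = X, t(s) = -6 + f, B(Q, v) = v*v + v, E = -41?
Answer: 6888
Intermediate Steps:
f = 12/5 (f = 9/5 - 1/5*(-3) = 9/5 + 3/5 = 12/5 ≈ 2.4000)
B(Q, v) = v + v**2 (B(Q, v) = v**2 + v = v + v**2)
t(s) = -18/5 (t(s) = -6 + 12/5 = -18/5)
O(m) = -168
O(t(B(2, 3)))/n(1/E) = -168/(1/(-41)) = -168/(-1/41) = -168*(-41) = 6888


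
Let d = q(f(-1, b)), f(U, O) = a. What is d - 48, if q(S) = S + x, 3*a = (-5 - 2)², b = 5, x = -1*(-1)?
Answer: -92/3 ≈ -30.667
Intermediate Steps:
x = 1
a = 49/3 (a = (-5 - 2)²/3 = (⅓)*(-7)² = (⅓)*49 = 49/3 ≈ 16.333)
f(U, O) = 49/3
q(S) = 1 + S (q(S) = S + 1 = 1 + S)
d = 52/3 (d = 1 + 49/3 = 52/3 ≈ 17.333)
d - 48 = 52/3 - 48 = -92/3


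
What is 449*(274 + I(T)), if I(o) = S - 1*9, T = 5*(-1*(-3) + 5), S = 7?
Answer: 122128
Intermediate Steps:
T = 40 (T = 5*(3 + 5) = 5*8 = 40)
I(o) = -2 (I(o) = 7 - 1*9 = 7 - 9 = -2)
449*(274 + I(T)) = 449*(274 - 2) = 449*272 = 122128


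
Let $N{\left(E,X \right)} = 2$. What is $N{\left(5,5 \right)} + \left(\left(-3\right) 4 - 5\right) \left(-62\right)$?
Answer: $1056$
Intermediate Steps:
$N{\left(5,5 \right)} + \left(\left(-3\right) 4 - 5\right) \left(-62\right) = 2 + \left(\left(-3\right) 4 - 5\right) \left(-62\right) = 2 + \left(-12 - 5\right) \left(-62\right) = 2 - -1054 = 2 + 1054 = 1056$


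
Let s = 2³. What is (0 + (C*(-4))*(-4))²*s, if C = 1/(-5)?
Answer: 2048/25 ≈ 81.920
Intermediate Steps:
C = -⅕ ≈ -0.20000
s = 8
(0 + (C*(-4))*(-4))²*s = (0 - ⅕*(-4)*(-4))²*8 = (0 + (⅘)*(-4))²*8 = (0 - 16/5)²*8 = (-16/5)²*8 = (256/25)*8 = 2048/25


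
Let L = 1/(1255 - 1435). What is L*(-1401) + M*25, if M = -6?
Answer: -8533/60 ≈ -142.22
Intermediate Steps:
L = -1/180 (L = 1/(-180) = -1/180 ≈ -0.0055556)
L*(-1401) + M*25 = -1/180*(-1401) - 6*25 = 467/60 - 150 = -8533/60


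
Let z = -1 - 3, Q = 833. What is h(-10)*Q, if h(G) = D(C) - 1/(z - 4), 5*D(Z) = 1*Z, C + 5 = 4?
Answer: -2499/40 ≈ -62.475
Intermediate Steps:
z = -4
C = -1 (C = -5 + 4 = -1)
D(Z) = Z/5 (D(Z) = (1*Z)/5 = Z/5)
h(G) = -3/40 (h(G) = (⅕)*(-1) - 1/(-4 - 4) = -⅕ - 1/(-8) = -⅕ - 1*(-⅛) = -⅕ + ⅛ = -3/40)
h(-10)*Q = -3/40*833 = -2499/40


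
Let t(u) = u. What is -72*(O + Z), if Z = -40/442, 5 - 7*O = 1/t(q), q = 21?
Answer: -481056/10829 ≈ -44.423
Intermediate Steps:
O = 104/147 (O = 5/7 - 1/7/21 = 5/7 - 1/7*1/21 = 5/7 - 1/147 = 104/147 ≈ 0.70748)
Z = -20/221 (Z = -40*1/442 = -20/221 ≈ -0.090498)
-72*(O + Z) = -72*(104/147 - 20/221) = -72*20044/32487 = -481056/10829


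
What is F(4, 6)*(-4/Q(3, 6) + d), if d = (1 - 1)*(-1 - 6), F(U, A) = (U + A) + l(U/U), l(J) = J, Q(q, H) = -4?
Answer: 11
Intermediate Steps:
F(U, A) = 1 + A + U (F(U, A) = (U + A) + U/U = (A + U) + 1 = 1 + A + U)
d = 0 (d = 0*(-7) = 0)
F(4, 6)*(-4/Q(3, 6) + d) = (1 + 6 + 4)*(-4/(-4) + 0) = 11*(-4*(-¼) + 0) = 11*(1 + 0) = 11*1 = 11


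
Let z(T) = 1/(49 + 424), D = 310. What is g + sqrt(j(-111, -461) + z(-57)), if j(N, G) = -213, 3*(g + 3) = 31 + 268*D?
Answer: 83102/3 + 2*I*sqrt(11913451)/473 ≈ 27701.0 + 14.594*I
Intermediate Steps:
g = 83102/3 (g = -3 + (31 + 268*310)/3 = -3 + (31 + 83080)/3 = -3 + (1/3)*83111 = -3 + 83111/3 = 83102/3 ≈ 27701.)
z(T) = 1/473
g + sqrt(j(-111, -461) + z(-57)) = 83102/3 + sqrt(-213 + 1/473) = 83102/3 + sqrt(-100748/473) = 83102/3 + 2*I*sqrt(11913451)/473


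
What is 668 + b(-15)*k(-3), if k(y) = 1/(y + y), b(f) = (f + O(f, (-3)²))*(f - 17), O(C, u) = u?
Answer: 636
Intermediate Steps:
b(f) = (-17 + f)*(9 + f) (b(f) = (f + (-3)²)*(f - 17) = (f + 9)*(-17 + f) = (9 + f)*(-17 + f) = (-17 + f)*(9 + f))
k(y) = 1/(2*y)
668 + b(-15)*k(-3) = 668 + (-153 + (-15)² - 8*(-15))*((½)/(-3)) = 668 + (-153 + 225 + 120)*((½)*(-⅓)) = 668 + 192*(-⅙) = 668 - 32 = 636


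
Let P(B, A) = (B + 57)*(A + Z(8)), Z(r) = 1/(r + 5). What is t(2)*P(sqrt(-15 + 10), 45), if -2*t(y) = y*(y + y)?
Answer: -133608/13 - 2344*I*sqrt(5)/13 ≈ -10278.0 - 403.18*I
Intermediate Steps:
t(y) = -y**2 (t(y) = -y*(y + y)/2 = -y*2*y/2 = -y**2)
Z(r) = 1/(5 + r)
P(B, A) = (57 + B)*(1/13 + A) (P(B, A) = (B + 57)*(A + 1/(5 + 8)) = (57 + B)*(A + 1/13) = (57 + B)*(1/13 + A))
t(2)*P(sqrt(-15 + 10), 45) = (-1*2**2)*(57/13 + 57*45 + sqrt(-15 + 10)/13 + 45*sqrt(-15 + 10)) = (-1*4)*(57/13 + 2565 + sqrt(-5)/13 + 45*sqrt(-5)) = -4*(57/13 + 2565 + (I*sqrt(5))/13 + 45*(I*sqrt(5))) = -4*(57/13 + 2565 + I*sqrt(5)/13 + 45*I*sqrt(5)) = -4*(33402/13 + 586*I*sqrt(5)/13) = -133608/13 - 2344*I*sqrt(5)/13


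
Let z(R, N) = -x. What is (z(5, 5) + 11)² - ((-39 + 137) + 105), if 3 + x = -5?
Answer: 158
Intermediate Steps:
x = -8 (x = -3 - 5 = -8)
z(R, N) = 8 (z(R, N) = -1*(-8) = 8)
(z(5, 5) + 11)² - ((-39 + 137) + 105) = (8 + 11)² - ((-39 + 137) + 105) = 19² - (98 + 105) = 361 - 1*203 = 361 - 203 = 158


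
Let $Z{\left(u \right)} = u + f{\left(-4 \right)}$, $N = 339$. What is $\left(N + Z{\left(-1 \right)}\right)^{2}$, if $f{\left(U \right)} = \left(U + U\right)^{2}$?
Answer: $161604$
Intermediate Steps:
$f{\left(U \right)} = 4 U^{2}$ ($f{\left(U \right)} = \left(2 U\right)^{2} = 4 U^{2}$)
$Z{\left(u \right)} = 64 + u$ ($Z{\left(u \right)} = u + 4 \left(-4\right)^{2} = u + 4 \cdot 16 = u + 64 = 64 + u$)
$\left(N + Z{\left(-1 \right)}\right)^{2} = \left(339 + \left(64 - 1\right)\right)^{2} = \left(339 + 63\right)^{2} = 402^{2} = 161604$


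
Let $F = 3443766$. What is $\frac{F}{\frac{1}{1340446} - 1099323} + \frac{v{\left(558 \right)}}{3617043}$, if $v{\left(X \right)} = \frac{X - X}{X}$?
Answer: $- \frac{4616182359636}{1473583118057} \approx -3.1326$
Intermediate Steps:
$v{\left(X \right)} = 0$ ($v{\left(X \right)} = \frac{0}{X} = 0$)
$\frac{F}{\frac{1}{1340446} - 1099323} + \frac{v{\left(558 \right)}}{3617043} = \frac{3443766}{\frac{1}{1340446} - 1099323} + \frac{0}{3617043} = \frac{3443766}{\frac{1}{1340446} - 1099323} + 0 \cdot \frac{1}{3617043} = \frac{3443766}{- \frac{1473583118057}{1340446}} + 0 = 3443766 \left(- \frac{1340446}{1473583118057}\right) + 0 = - \frac{4616182359636}{1473583118057} + 0 = - \frac{4616182359636}{1473583118057}$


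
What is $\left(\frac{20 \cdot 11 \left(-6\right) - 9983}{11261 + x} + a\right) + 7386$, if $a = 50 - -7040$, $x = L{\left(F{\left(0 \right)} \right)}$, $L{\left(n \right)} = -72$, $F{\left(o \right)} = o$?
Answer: $\frac{161960661}{11189} \approx 14475.0$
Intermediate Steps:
$x = -72$
$a = 7090$ ($a = 50 + 7040 = 7090$)
$\left(\frac{20 \cdot 11 \left(-6\right) - 9983}{11261 + x} + a\right) + 7386 = \left(\frac{20 \cdot 11 \left(-6\right) - 9983}{11261 - 72} + 7090\right) + 7386 = \left(\frac{220 \left(-6\right) - 9983}{11189} + 7090\right) + 7386 = \left(\left(-1320 - 9983\right) \frac{1}{11189} + 7090\right) + 7386 = \left(\left(-11303\right) \frac{1}{11189} + 7090\right) + 7386 = \left(- \frac{11303}{11189} + 7090\right) + 7386 = \frac{79318707}{11189} + 7386 = \frac{161960661}{11189}$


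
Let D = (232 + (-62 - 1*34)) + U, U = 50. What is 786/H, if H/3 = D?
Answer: 131/93 ≈ 1.4086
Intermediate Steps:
D = 186 (D = (232 + (-62 - 1*34)) + 50 = (232 + (-62 - 34)) + 50 = (232 - 96) + 50 = 136 + 50 = 186)
H = 558 (H = 3*186 = 558)
786/H = 786/558 = 786*(1/558) = 131/93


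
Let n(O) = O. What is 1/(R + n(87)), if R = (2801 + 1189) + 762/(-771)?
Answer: 257/1047535 ≈ 0.00024534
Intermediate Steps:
R = 1025176/257 (R = 3990 + 762*(-1/771) = 3990 - 254/257 = 1025176/257 ≈ 3989.0)
1/(R + n(87)) = 1/(1025176/257 + 87) = 1/(1047535/257) = 257/1047535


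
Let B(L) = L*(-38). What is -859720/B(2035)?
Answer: 85972/7733 ≈ 11.118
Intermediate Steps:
B(L) = -38*L
-859720/B(2035) = -859720/((-38*2035)) = -859720/(-77330) = -859720*(-1/77330) = 85972/7733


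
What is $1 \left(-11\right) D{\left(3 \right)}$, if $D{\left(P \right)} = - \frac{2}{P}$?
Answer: $\frac{22}{3} \approx 7.3333$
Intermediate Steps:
$1 \left(-11\right) D{\left(3 \right)} = 1 \left(-11\right) \left(- \frac{2}{3}\right) = - 11 \left(\left(-2\right) \frac{1}{3}\right) = \left(-11\right) \left(- \frac{2}{3}\right) = \frac{22}{3}$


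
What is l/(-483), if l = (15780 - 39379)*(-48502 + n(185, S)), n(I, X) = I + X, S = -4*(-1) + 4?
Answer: -380014697/161 ≈ -2.3603e+6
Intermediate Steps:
S = 8 (S = 4 + 4 = 8)
l = 1140044091 (l = (15780 - 39379)*(-48502 + (185 + 8)) = -23599*(-48502 + 193) = -23599*(-48309) = 1140044091)
l/(-483) = 1140044091/(-483) = 1140044091*(-1/483) = -380014697/161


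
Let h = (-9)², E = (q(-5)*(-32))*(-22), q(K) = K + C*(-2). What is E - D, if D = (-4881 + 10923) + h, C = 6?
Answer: -18091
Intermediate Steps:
q(K) = -12 + K (q(K) = K + 6*(-2) = K - 12 = -12 + K)
E = -11968 (E = ((-12 - 5)*(-32))*(-22) = -17*(-32)*(-22) = 544*(-22) = -11968)
h = 81
D = 6123 (D = (-4881 + 10923) + 81 = 6042 + 81 = 6123)
E - D = -11968 - 1*6123 = -11968 - 6123 = -18091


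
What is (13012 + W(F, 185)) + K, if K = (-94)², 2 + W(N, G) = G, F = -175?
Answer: 22031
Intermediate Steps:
W(N, G) = -2 + G
K = 8836
(13012 + W(F, 185)) + K = (13012 + (-2 + 185)) + 8836 = (13012 + 183) + 8836 = 13195 + 8836 = 22031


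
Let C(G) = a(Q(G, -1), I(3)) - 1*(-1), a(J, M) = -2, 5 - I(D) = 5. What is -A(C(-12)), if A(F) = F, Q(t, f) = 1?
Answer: 1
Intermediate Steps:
I(D) = 0 (I(D) = 5 - 1*5 = 5 - 5 = 0)
C(G) = -1 (C(G) = -2 - 1*(-1) = -2 + 1 = -1)
-A(C(-12)) = -1*(-1) = 1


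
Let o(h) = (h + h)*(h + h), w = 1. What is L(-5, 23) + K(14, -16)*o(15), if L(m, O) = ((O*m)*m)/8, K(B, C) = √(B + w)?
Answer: 575/8 + 900*√15 ≈ 3557.6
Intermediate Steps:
K(B, C) = √(1 + B) (K(B, C) = √(B + 1) = √(1 + B))
L(m, O) = O*m²/8 (L(m, O) = (O*m²)*(⅛) = O*m²/8)
o(h) = 4*h² (o(h) = (2*h)*(2*h) = 4*h²)
L(-5, 23) + K(14, -16)*o(15) = (⅛)*23*(-5)² + √(1 + 14)*(4*15²) = (⅛)*23*25 + √15*(4*225) = 575/8 + √15*900 = 575/8 + 900*√15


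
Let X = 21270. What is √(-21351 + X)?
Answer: 9*I ≈ 9.0*I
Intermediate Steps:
√(-21351 + X) = √(-21351 + 21270) = √(-81) = 9*I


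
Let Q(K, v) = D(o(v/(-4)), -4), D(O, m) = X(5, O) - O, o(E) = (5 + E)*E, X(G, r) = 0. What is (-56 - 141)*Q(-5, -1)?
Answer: 4137/16 ≈ 258.56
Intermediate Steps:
o(E) = E*(5 + E)
D(O, m) = -O (D(O, m) = 0 - O = -O)
Q(K, v) = v*(5 - v/4)/4 (Q(K, v) = -v/(-4)*(5 + v/(-4)) = -v*(-1/4)*(5 + v*(-1/4)) = -(-v/4)*(5 - v/4) = -(-1)*v*(5 - v/4)/4 = v*(5 - v/4)/4)
(-56 - 141)*Q(-5, -1) = (-56 - 141)*((1/16)*(-1)*(20 - 1*(-1))) = -197*(-1)*(20 + 1)/16 = -197*(-1)*21/16 = -197*(-21/16) = 4137/16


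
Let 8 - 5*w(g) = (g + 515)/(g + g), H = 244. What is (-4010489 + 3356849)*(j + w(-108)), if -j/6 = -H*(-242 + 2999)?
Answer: -23744289913825/9 ≈ -2.6383e+12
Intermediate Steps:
j = 4036248 (j = -(-6)*244*(-242 + 2999) = -(-6)*244*2757 = -(-6)*672708 = -6*(-672708) = 4036248)
w(g) = 8/5 - (515 + g)/(10*g) (w(g) = 8/5 - (g + 515)/(5*(g + g)) = 8/5 - (515 + g)/(5*(2*g)) = 8/5 - (515 + g)*1/(2*g)/5 = 8/5 - (515 + g)/(10*g))
(-4010489 + 3356849)*(j + w(-108)) = (-4010489 + 3356849)*(4036248 + (½)*(-103 + 3*(-108))/(-108)) = -653640*(4036248 + (½)*(-1/108)*(-103 - 324)) = -653640*(4036248 + (½)*(-1/108)*(-427)) = -653640*(4036248 + 427/216) = -653640*871829995/216 = -23744289913825/9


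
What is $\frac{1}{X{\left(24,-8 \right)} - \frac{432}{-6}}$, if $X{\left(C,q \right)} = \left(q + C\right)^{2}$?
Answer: $\frac{1}{328} \approx 0.0030488$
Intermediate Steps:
$X{\left(C,q \right)} = \left(C + q\right)^{2}$
$\frac{1}{X{\left(24,-8 \right)} - \frac{432}{-6}} = \frac{1}{\left(24 - 8\right)^{2} - \frac{432}{-6}} = \frac{1}{16^{2} - -72} = \frac{1}{256 + 72} = \frac{1}{328}$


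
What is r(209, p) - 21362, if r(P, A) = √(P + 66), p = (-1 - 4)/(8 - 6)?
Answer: -21362 + 5*√11 ≈ -21345.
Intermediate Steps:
p = -5/2 ≈ -2.5000
r(P, A) = √(66 + P)
r(209, p) - 21362 = √(66 + 209) - 21362 = √275 - 21362 = 5*√11 - 21362 = -21362 + 5*√11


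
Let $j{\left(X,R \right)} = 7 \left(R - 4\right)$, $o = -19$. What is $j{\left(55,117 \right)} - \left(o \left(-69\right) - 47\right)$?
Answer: $-473$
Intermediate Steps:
$j{\left(X,R \right)} = -28 + 7 R$ ($j{\left(X,R \right)} = 7 \left(-4 + R\right) = -28 + 7 R$)
$j{\left(55,117 \right)} - \left(o \left(-69\right) - 47\right) = \left(-28 + 7 \cdot 117\right) - \left(\left(-19\right) \left(-69\right) - 47\right) = \left(-28 + 819\right) - \left(1311 - 47\right) = 791 - 1264 = -473$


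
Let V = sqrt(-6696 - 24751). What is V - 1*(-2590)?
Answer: 2590 + I*sqrt(31447) ≈ 2590.0 + 177.33*I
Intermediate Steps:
V = I*sqrt(31447) (V = sqrt(-31447) = I*sqrt(31447) ≈ 177.33*I)
V - 1*(-2590) = I*sqrt(31447) - 1*(-2590) = I*sqrt(31447) + 2590 = 2590 + I*sqrt(31447)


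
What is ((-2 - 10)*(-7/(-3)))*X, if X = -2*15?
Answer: 840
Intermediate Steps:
X = -30
((-2 - 10)*(-7/(-3)))*X = ((-2 - 10)*(-7/(-3)))*(-30) = -(-84)*(-1)/3*(-30) = -12*7/3*(-30) = -28*(-30) = 840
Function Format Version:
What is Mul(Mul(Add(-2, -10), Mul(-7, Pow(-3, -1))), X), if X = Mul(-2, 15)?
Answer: 840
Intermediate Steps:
X = -30
Mul(Mul(Add(-2, -10), Mul(-7, Pow(-3, -1))), X) = Mul(Mul(Add(-2, -10), Mul(-7, Pow(-3, -1))), -30) = Mul(Mul(-12, Mul(-7, Rational(-1, 3))), -30) = Mul(Mul(-12, Rational(7, 3)), -30) = Mul(-28, -30) = 840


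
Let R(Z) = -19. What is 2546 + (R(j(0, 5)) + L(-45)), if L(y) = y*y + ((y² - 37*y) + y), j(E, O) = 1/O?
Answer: 8197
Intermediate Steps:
L(y) = -36*y + 2*y² (L(y) = y² + (y² - 36*y) = -36*y + 2*y²)
2546 + (R(j(0, 5)) + L(-45)) = 2546 + (-19 + 2*(-45)*(-18 - 45)) = 2546 + (-19 + 2*(-45)*(-63)) = 2546 + (-19 + 5670) = 2546 + 5651 = 8197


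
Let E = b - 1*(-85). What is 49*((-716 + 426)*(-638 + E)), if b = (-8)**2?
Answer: 6948690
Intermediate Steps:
b = 64
E = 149 (E = 64 - 1*(-85) = 64 + 85 = 149)
49*((-716 + 426)*(-638 + E)) = 49*((-716 + 426)*(-638 + 149)) = 49*(-290*(-489)) = 49*141810 = 6948690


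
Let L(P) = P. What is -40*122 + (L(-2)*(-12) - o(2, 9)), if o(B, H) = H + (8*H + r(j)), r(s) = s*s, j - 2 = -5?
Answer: -4946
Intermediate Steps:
j = -3 (j = 2 - 5 = -3)
r(s) = s²
o(B, H) = 9 + 9*H (o(B, H) = H + (8*H + (-3)²) = H + (8*H + 9) = H + (9 + 8*H) = 9 + 9*H)
-40*122 + (L(-2)*(-12) - o(2, 9)) = -40*122 + (-2*(-12) - (9 + 9*9)) = -4880 + (24 - (9 + 81)) = -4880 + (24 - 1*90) = -4880 + (24 - 90) = -4880 - 66 = -4946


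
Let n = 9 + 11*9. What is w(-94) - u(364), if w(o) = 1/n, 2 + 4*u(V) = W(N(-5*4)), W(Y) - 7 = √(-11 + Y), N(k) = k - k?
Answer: -67/54 - I*√11/4 ≈ -1.2407 - 0.82916*I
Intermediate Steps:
N(k) = 0
n = 108 (n = 9 + 99 = 108)
W(Y) = 7 + √(-11 + Y)
u(V) = 5/4 + I*√11/4 (u(V) = -½ + (7 + √(-11 + 0))/4 = -½ + (7 + √(-11))/4 = -½ + (7 + I*√11)/4 = -½ + (7/4 + I*√11/4) = 5/4 + I*√11/4)
w(o) = 1/108
w(-94) - u(364) = 1/108 - (5/4 + I*√11/4) = 1/108 + (-5/4 - I*√11/4) = -67/54 - I*√11/4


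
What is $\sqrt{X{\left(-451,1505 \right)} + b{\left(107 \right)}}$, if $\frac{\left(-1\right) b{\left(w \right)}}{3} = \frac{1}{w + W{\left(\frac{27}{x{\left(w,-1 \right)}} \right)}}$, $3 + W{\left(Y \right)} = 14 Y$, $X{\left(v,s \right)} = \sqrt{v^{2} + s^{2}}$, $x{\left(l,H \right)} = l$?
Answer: $\frac{\sqrt{-3693426 + 132388036 \sqrt{2468426}}}{11506} \approx 39.637$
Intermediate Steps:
$X{\left(v,s \right)} = \sqrt{s^{2} + v^{2}}$
$W{\left(Y \right)} = -3 + 14 Y$
$b{\left(w \right)} = - \frac{3}{-3 + w + \frac{378}{w}}$ ($b{\left(w \right)} = - \frac{3}{w - \left(3 - 14 \frac{27}{w}\right)} = - \frac{3}{w - \left(3 - \frac{378}{w}\right)} = - \frac{3}{-3 + w + \frac{378}{w}}$)
$\sqrt{X{\left(-451,1505 \right)} + b{\left(107 \right)}} = \sqrt{\sqrt{1505^{2} + \left(-451\right)^{2}} - \frac{321}{378 + 107 \left(-3 + 107\right)}} = \sqrt{\sqrt{2265025 + 203401} - \frac{321}{378 + 107 \cdot 104}} = \sqrt{\sqrt{2468426} - \frac{321}{378 + 11128}} = \sqrt{\sqrt{2468426} - \frac{321}{11506}} = \sqrt{- \frac{321}{11506} + \sqrt{2468426}}$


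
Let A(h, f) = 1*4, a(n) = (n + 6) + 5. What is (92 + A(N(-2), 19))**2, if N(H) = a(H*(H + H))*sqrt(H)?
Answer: 9216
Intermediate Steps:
a(n) = 11 + n (a(n) = (6 + n) + 5 = 11 + n)
N(H) = sqrt(H)*(11 + 2*H**2) (N(H) = (11 + H*(H + H))*sqrt(H) = (11 + H*(2*H))*sqrt(H) = (11 + 2*H**2)*sqrt(H) = sqrt(H)*(11 + 2*H**2))
A(h, f) = 4
(92 + A(N(-2), 19))**2 = (92 + 4)**2 = 96**2 = 9216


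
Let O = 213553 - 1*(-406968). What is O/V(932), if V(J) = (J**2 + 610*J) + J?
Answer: 620521/1438076 ≈ 0.43149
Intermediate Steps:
V(J) = J**2 + 611*J
O = 620521 (O = 213553 + 406968 = 620521)
O/V(932) = 620521/((932*(611 + 932))) = 620521/((932*1543)) = 620521/1438076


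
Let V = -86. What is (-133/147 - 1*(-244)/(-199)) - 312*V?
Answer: 112122023/4179 ≈ 26830.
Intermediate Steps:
(-133/147 - 1*(-244)/(-199)) - 312*V = (-133/147 - 1*(-244)/(-199)) - 312*(-86) = (-133*1/147 + 244*(-1/199)) + 26832 = (-19/21 - 244/199) + 26832 = -8905/4179 + 26832 = 112122023/4179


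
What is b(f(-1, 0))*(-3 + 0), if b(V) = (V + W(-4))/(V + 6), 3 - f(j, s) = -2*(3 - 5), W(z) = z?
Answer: 3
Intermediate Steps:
f(j, s) = -1 (f(j, s) = 3 - (-2)*(3 - 5) = 3 - (-2)*(-2) = 3 - 1*4 = 3 - 4 = -1)
b(V) = (-4 + V)/(6 + V) (b(V) = (V - 4)/(V + 6) = (-4 + V)/(6 + V))
b(f(-1, 0))*(-3 + 0) = ((-4 - 1)/(6 - 1))*(-3 + 0) = (-5/5)*(-3) = ((1/5)*(-5))*(-3) = -1*(-3) = 3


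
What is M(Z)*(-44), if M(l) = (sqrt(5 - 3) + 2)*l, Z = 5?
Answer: -440 - 220*sqrt(2) ≈ -751.13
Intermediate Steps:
M(l) = l*(2 + sqrt(2)) (M(l) = (sqrt(2) + 2)*l = (2 + sqrt(2))*l = l*(2 + sqrt(2)))
M(Z)*(-44) = (5*(2 + sqrt(2)))*(-44) = (10 + 5*sqrt(2))*(-44) = -440 - 220*sqrt(2)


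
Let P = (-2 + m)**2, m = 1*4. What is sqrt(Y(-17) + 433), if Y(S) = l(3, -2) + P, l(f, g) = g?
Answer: sqrt(435) ≈ 20.857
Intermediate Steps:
m = 4
P = 4 (P = (-2 + 4)**2 = 2**2 = 4)
Y(S) = 2 (Y(S) = -2 + 4 = 2)
sqrt(Y(-17) + 433) = sqrt(2 + 433) = sqrt(435)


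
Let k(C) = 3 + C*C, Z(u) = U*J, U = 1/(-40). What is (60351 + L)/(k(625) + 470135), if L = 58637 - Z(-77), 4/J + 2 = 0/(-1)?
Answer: 793253/5738420 ≈ 0.13824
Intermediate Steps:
J = -2 (J = 4/(-2 + 0/(-1)) = 4/(-2 + 0*(-1)) = 4/(-2 + 0) = 4/(-2) = 4*(-½) = -2)
U = -1/40 ≈ -0.025000
Z(u) = 1/20 (Z(u) = -1/40*(-2) = 1/20)
k(C) = 3 + C²
L = 1172739/20 (L = 58637 - 1*1/20 = 58637 - 1/20 = 1172739/20 ≈ 58637.)
(60351 + L)/(k(625) + 470135) = (60351 + 1172739/20)/((3 + 625²) + 470135) = 2379759/(20*((3 + 390625) + 470135)) = 2379759/(20*(390628 + 470135)) = (2379759/20)/860763 = (2379759/20)*(1/860763) = 793253/5738420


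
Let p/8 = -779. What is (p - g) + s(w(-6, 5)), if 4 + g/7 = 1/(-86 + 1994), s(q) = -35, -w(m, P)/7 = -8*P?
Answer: -11904019/1908 ≈ -6239.0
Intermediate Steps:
w(m, P) = 56*P (w(m, P) = -(-56)*P = 56*P)
p = -6232 (p = 8*(-779) = -6232)
g = -53417/1908 (g = -28 + 7/(-86 + 1994) = -28 + 7/1908 = -53417/1908 ≈ -27.996)
(p - g) + s(w(-6, 5)) = (-6232 - 1*(-53417/1908)) - 35 = (-6232 + 53417/1908) - 35 = -11837239/1908 - 35 = -11904019/1908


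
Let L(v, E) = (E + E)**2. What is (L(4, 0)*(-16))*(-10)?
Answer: 0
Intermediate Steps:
L(v, E) = 4*E**2 (L(v, E) = (2*E)**2 = 4*E**2)
(L(4, 0)*(-16))*(-10) = ((4*0**2)*(-16))*(-10) = ((4*0)*(-16))*(-10) = (0*(-16))*(-10) = 0*(-10) = 0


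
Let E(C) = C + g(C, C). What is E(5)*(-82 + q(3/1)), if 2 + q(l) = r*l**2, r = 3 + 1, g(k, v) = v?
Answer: -480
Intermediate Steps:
r = 4
E(C) = 2*C (E(C) = C + C = 2*C)
q(l) = -2 + 4*l**2
E(5)*(-82 + q(3/1)) = (2*5)*(-82 + (-2 + 4*(3/1)**2)) = 10*(-82 + (-2 + 4*(3*1)**2)) = 10*(-82 + (-2 + 4*3**2)) = 10*(-82 + (-2 + 4*9)) = 10*(-82 + (-2 + 36)) = 10*(-82 + 34) = 10*(-48) = -480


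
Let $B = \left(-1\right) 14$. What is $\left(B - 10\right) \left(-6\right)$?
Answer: $144$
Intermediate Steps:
$B = -14$
$\left(B - 10\right) \left(-6\right) = \left(-14 - 10\right) \left(-6\right) = \left(-24\right) \left(-6\right) = 144$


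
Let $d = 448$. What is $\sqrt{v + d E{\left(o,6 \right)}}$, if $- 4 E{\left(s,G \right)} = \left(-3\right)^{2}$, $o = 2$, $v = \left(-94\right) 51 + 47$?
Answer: $i \sqrt{5755} \approx 75.862 i$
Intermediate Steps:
$v = -4747$ ($v = -4794 + 47 = -4747$)
$E{\left(s,G \right)} = - \frac{9}{4}$ ($E{\left(s,G \right)} = - \frac{\left(-3\right)^{2}}{4} = \left(- \frac{1}{4}\right) 9 = - \frac{9}{4}$)
$\sqrt{v + d E{\left(o,6 \right)}} = \sqrt{-4747 + 448 \left(- \frac{9}{4}\right)} = \sqrt{-4747 - 1008} = \sqrt{-5755} = i \sqrt{5755}$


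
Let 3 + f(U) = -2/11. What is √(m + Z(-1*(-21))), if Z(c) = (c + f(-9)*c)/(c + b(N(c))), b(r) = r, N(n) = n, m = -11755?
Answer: I*√1422487/11 ≈ 108.43*I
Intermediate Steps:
f(U) = -35/11 (f(U) = -3 - 2/11 = -35/11)
Z(c) = -12/11 (Z(c) = (c - 35*c/11)/(c + c) = (-24*c/11)/((2*c)) = (-24*c/11)*(1/(2*c)) = -12/11)
√(m + Z(-1*(-21))) = √(-11755 - 12/11) = √(-129317/11) = I*√1422487/11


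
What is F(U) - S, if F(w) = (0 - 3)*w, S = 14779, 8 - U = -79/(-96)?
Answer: -473617/32 ≈ -14801.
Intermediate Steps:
U = 689/96 (U = 8 - (-79)/(-96) = 8 - (-79)*(-1)/96 = 8 - 1*79/96 = 8 - 79/96 = 689/96 ≈ 7.1771)
F(w) = -3*w
F(U) - S = -3*689/96 - 1*14779 = -689/32 - 14779 = -473617/32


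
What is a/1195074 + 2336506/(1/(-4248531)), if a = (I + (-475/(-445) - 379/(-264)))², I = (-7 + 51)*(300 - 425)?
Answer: -6549201567901628216437230503/659754961709184 ≈ -9.9267e+12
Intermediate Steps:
I = -5500 (I = 44*(-125) = -5500)
a = 16684679386917721/552062016 (a = (-5500 + (-475/(-445) - 379/(-264)))² = (-5500 + (-475*(-1/445) - 379*(-1/264)))² = (-5500 + (95/89 + 379/264))² = (-5500 + 58811/23496)² = (-129169189/23496)² = 16684679386917721/552062016 ≈ 3.0222e+7)
a/1195074 + 2336506/(1/(-4248531)) = (16684679386917721/552062016)/1195074 + 2336506/(1/(-4248531)) = (16684679386917721/552062016)*(1/1195074) + 2336506/(-1/4248531) = 16684679386917721/659754961709184 + 2336506*(-4248531) = 16684679386917721/659754961709184 - 9926718172686 = -6549201567901628216437230503/659754961709184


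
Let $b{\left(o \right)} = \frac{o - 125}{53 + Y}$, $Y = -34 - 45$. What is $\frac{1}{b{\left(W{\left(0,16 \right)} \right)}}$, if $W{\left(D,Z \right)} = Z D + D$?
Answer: $\frac{26}{125} \approx 0.208$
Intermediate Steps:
$W{\left(D,Z \right)} = D + D Z$ ($W{\left(D,Z \right)} = D Z + D = D + D Z$)
$Y = -79$ ($Y = -34 - 45 = -79$)
$b{\left(o \right)} = \frac{125}{26} - \frac{o}{26}$ ($b{\left(o \right)} = \frac{o - 125}{53 - 79} = \frac{-125 + o}{-26} = \left(-125 + o\right) \left(- \frac{1}{26}\right) = \frac{125}{26} - \frac{o}{26}$)
$\frac{1}{b{\left(W{\left(0,16 \right)} \right)}} = \frac{1}{\frac{125}{26} - \frac{0 \left(1 + 16\right)}{26}} = \frac{1}{\frac{125}{26} - \frac{0 \cdot 17}{26}} = \frac{1}{\frac{125}{26} - 0} = \frac{1}{\frac{125}{26} + 0} = \frac{1}{\frac{125}{26}} = \frac{26}{125}$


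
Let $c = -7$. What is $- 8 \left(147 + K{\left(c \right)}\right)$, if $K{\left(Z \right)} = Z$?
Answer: $-1120$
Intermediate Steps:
$- 8 \left(147 + K{\left(c \right)}\right) = - 8 \left(147 - 7\right) = \left(-8\right) 140 = -1120$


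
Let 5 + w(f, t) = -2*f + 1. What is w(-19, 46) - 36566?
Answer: -36532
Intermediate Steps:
w(f, t) = -4 - 2*f (w(f, t) = -5 + (-2*f + 1) = -5 + (1 - 2*f) = -4 - 2*f)
w(-19, 46) - 36566 = (-4 - 2*(-19)) - 36566 = (-4 + 38) - 36566 = 34 - 36566 = -36532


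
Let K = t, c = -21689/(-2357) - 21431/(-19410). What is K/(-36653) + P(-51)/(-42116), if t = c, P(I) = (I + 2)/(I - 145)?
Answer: -40553506972129/141244568908037520 ≈ -0.00028712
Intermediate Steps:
P(I) = (2 + I)/(-145 + I)
c = 471496357/45749370 (c = -21689*(-1/2357) - 21431*(-1/19410) = 21689/2357 + 21431/19410 = 471496357/45749370 ≈ 10.306)
t = 471496357/45749370 ≈ 10.306
K = 471496357/45749370 ≈ 10.306
K/(-36653) + P(-51)/(-42116) = (471496357/45749370)/(-36653) + ((2 - 51)/(-145 - 51))/(-42116) = (471496357/45749370)*(-1/36653) + (-49/(-196))*(-1/42116) = -471496357/1676851658610 - 1/196*(-49)*(-1/42116) = -471496357/1676851658610 + (¼)*(-1/42116) = -471496357/1676851658610 - 1/168464 = -40553506972129/141244568908037520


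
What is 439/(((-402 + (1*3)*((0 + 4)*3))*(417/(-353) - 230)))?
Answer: 154967/29868162 ≈ 0.0051884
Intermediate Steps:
439/(((-402 + (1*3)*((0 + 4)*3))*(417/(-353) - 230))) = 439/(((-402 + 3*(4*3))*(417*(-1/353) - 230))) = 439/(((-402 + 3*12)*(-417/353 - 230))) = 439/(((-402 + 36)*(-81607/353))) = 439/((-366*(-81607/353))) = 439/(29868162/353) = 439*(353/29868162) = 154967/29868162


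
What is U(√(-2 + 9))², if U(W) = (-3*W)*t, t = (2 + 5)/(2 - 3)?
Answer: 3087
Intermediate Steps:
t = -7 (t = 7/(-1) = 7*(-1) = -7)
U(W) = 21*W (U(W) = -3*W*(-7) = 21*W)
U(√(-2 + 9))² = (21*√(-2 + 9))² = (21*√7)² = 3087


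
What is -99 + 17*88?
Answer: 1397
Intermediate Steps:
-99 + 17*88 = -99 + 1496 = 1397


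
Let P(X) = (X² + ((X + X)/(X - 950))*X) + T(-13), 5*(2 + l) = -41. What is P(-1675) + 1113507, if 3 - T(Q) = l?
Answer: 411285796/105 ≈ 3.9170e+6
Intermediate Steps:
l = -51/5 (l = -2 + (⅕)*(-41) = -2 - 41/5 = -51/5 ≈ -10.200)
T(Q) = 66/5 (T(Q) = 3 - 1*(-51/5) = 3 + 51/5 = 66/5)
P(X) = 66/5 + X² + 2*X²/(-950 + X) (P(X) = (X² + ((X + X)/(X - 950))*X) + 66/5 = (X² + ((2*X)/(-950 + X))*X) + 66/5 = (X² + (2*X/(-950 + X))*X) + 66/5 = (X² + 2*X²/(-950 + X)) + 66/5 = 66/5 + X² + 2*X²/(-950 + X))
P(-1675) + 1113507 = (-12540 + (-1675)³ - 948*(-1675)² + (66/5)*(-1675))/(-950 - 1675) + 1113507 = (-12540 - 4699421875 - 948*2805625 - 22110)/(-2625) + 1113507 = -(-12540 - 4699421875 - 2659732500 - 22110)/2625 + 1113507 = -1/2625*(-7359189025) + 1113507 = 294367561/105 + 1113507 = 411285796/105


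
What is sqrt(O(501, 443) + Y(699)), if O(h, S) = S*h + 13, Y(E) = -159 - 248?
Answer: sqrt(221549) ≈ 470.69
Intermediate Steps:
Y(E) = -407
O(h, S) = 13 + S*h
sqrt(O(501, 443) + Y(699)) = sqrt((13 + 443*501) - 407) = sqrt((13 + 221943) - 407) = sqrt(221956 - 407) = sqrt(221549)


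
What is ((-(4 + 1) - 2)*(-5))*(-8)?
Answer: -280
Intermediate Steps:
((-(4 + 1) - 2)*(-5))*(-8) = ((-1*5 - 2)*(-5))*(-8) = ((-5 - 2)*(-5))*(-8) = -7*(-5)*(-8) = 35*(-8) = -280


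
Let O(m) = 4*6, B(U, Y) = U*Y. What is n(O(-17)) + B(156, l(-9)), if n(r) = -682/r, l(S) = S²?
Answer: 151291/12 ≈ 12608.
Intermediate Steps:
O(m) = 24
n(O(-17)) + B(156, l(-9)) = -682/24 + 156*(-9)² = -682*1/24 + 156*81 = -341/12 + 12636 = 151291/12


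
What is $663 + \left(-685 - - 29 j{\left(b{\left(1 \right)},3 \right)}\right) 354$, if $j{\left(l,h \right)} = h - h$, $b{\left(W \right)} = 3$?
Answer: $-241827$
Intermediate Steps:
$j{\left(l,h \right)} = 0$
$663 + \left(-685 - - 29 j{\left(b{\left(1 \right)},3 \right)}\right) 354 = 663 + \left(-685 - \left(-29\right) 0\right) 354 = 663 + \left(-685 - 0\right) 354 = 663 + \left(-685 + 0\right) 354 = 663 - 242490 = -241827$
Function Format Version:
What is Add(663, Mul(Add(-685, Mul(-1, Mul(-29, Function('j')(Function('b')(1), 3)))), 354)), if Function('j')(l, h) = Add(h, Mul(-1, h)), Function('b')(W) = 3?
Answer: -241827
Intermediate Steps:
Function('j')(l, h) = 0
Add(663, Mul(Add(-685, Mul(-1, Mul(-29, Function('j')(Function('b')(1), 3)))), 354)) = Add(663, Mul(Add(-685, Mul(-1, Mul(-29, 0))), 354)) = Add(663, Mul(Add(-685, Mul(-1, 0)), 354)) = Add(663, Mul(Add(-685, 0), 354)) = Add(663, Mul(-685, 354)) = Add(663, -242490) = -241827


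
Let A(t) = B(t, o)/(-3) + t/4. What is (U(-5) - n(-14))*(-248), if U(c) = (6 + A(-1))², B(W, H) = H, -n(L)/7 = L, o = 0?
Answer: 32209/2 ≈ 16105.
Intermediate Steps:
n(L) = -7*L
A(t) = t/4 (A(t) = 0/(-3) + t/4 = 0*(-⅓) + t*(¼) = 0 + t/4 = t/4)
U(c) = 529/16 (U(c) = (6 + (¼)*(-1))² = (6 - ¼)² = (23/4)² = 529/16)
(U(-5) - n(-14))*(-248) = (529/16 - (-7)*(-14))*(-248) = (529/16 - 1*98)*(-248) = (529/16 - 98)*(-248) = -1039/16*(-248) = 32209/2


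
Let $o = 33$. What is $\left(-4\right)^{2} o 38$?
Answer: $20064$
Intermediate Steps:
$\left(-4\right)^{2} o 38 = \left(-4\right)^{2} \cdot 33 \cdot 38 = 16 \cdot 33 \cdot 38 = 528 \cdot 38 = 20064$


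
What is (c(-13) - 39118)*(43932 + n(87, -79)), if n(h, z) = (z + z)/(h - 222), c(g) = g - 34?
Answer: -15485783558/9 ≈ -1.7206e+9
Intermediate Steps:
c(g) = -34 + g
n(h, z) = 2*z/(-222 + h) (n(h, z) = (2*z)/(-222 + h) = 2*z/(-222 + h))
(c(-13) - 39118)*(43932 + n(87, -79)) = ((-34 - 13) - 39118)*(43932 + 2*(-79)/(-222 + 87)) = (-47 - 39118)*(43932 + 2*(-79)/(-135)) = -39165*(43932 + 2*(-79)*(-1/135)) = -39165*(43932 + 158/135) = -39165*5930978/135 = -15485783558/9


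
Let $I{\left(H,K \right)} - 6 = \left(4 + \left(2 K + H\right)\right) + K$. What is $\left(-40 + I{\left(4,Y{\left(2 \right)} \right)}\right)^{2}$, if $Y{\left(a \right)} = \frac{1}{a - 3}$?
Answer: $841$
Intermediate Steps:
$Y{\left(a \right)} = \frac{1}{-3 + a}$
$I{\left(H,K \right)} = 10 + H + 3 K$ ($I{\left(H,K \right)} = 6 + \left(\left(4 + \left(2 K + H\right)\right) + K\right) = 6 + \left(\left(4 + \left(H + 2 K\right)\right) + K\right) = 6 + \left(\left(4 + H + 2 K\right) + K\right) = 6 + \left(4 + H + 3 K\right) = 10 + H + 3 K$)
$\left(-40 + I{\left(4,Y{\left(2 \right)} \right)}\right)^{2} = \left(-40 + \left(10 + 4 + \frac{3}{-3 + 2}\right)\right)^{2} = \left(-40 + \left(10 + 4 + \frac{3}{-1}\right)\right)^{2} = \left(-40 + \left(10 + 4 + 3 \left(-1\right)\right)\right)^{2} = \left(-40 + \left(10 + 4 - 3\right)\right)^{2} = \left(-40 + 11\right)^{2} = \left(-29\right)^{2} = 841$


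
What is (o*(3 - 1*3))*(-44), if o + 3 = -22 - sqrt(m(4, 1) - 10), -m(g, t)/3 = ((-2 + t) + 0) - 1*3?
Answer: 0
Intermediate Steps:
m(g, t) = 15 - 3*t (m(g, t) = -3*(((-2 + t) + 0) - 1*3) = -3*((-2 + t) - 3) = -3*(-5 + t) = 15 - 3*t)
o = -25 - sqrt(2) (o = -3 + (-22 - sqrt((15 - 3*1) - 10)) = -3 + (-22 - sqrt((15 - 3) - 10)) = -3 + (-22 - sqrt(12 - 10)) = -3 + (-22 - sqrt(2)) = -25 - sqrt(2) ≈ -26.414)
(o*(3 - 1*3))*(-44) = ((-25 - sqrt(2))*(3 - 1*3))*(-44) = ((-25 - sqrt(2))*(3 - 3))*(-44) = ((-25 - sqrt(2))*0)*(-44) = 0*(-44) = 0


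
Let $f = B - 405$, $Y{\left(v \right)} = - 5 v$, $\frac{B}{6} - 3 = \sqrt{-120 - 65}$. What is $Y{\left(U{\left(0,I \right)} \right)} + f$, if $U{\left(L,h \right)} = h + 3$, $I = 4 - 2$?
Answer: $-412 + 6 i \sqrt{185} \approx -412.0 + 81.609 i$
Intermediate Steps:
$B = 18 + 6 i \sqrt{185}$ ($B = 18 + 6 \sqrt{-120 - 65} = 18 + 6 \sqrt{-185} = 18 + 6 i \sqrt{185} \approx 18.0 + 81.609 i$)
$I = 2$ ($I = 4 - 2 = 2$)
$U{\left(L,h \right)} = 3 + h$
$f = -387 + 6 i \sqrt{185}$ ($f = \left(18 + 6 i \sqrt{185}\right) - 405 = -387 + 6 i \sqrt{185} \approx -387.0 + 81.609 i$)
$Y{\left(U{\left(0,I \right)} \right)} + f = - 5 \left(3 + 2\right) - \left(387 - 6 i \sqrt{185}\right) = \left(-5\right) 5 - \left(387 - 6 i \sqrt{185}\right) = -25 - \left(387 - 6 i \sqrt{185}\right) = -412 + 6 i \sqrt{185}$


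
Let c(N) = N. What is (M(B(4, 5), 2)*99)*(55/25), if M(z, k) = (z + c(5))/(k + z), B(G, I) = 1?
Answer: 2178/5 ≈ 435.60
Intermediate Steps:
M(z, k) = (5 + z)/(k + z) (M(z, k) = (z + 5)/(k + z) = (5 + z)/(k + z))
(M(B(4, 5), 2)*99)*(55/25) = (((5 + 1)/(2 + 1))*99)*(55/25) = ((6/3)*99)*(55*(1/25)) = (((⅓)*6)*99)*(11/5) = (2*99)*(11/5) = 198*(11/5) = 2178/5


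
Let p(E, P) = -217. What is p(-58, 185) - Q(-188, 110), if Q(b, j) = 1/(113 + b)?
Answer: -16274/75 ≈ -216.99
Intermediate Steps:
p(-58, 185) - Q(-188, 110) = -217 - 1/(113 - 188) = -217 - 1/(-75) = -217 - 1*(-1/75) = -217 + 1/75 = -16274/75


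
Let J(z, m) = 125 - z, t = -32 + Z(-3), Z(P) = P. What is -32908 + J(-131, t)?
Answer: -32652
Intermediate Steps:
t = -35 (t = -32 - 3 = -35)
-32908 + J(-131, t) = -32908 + (125 - 1*(-131)) = -32908 + (125 + 131) = -32908 + 256 = -32652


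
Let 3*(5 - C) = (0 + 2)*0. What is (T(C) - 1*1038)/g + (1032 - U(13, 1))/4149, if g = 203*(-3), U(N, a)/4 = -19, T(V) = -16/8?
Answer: 1663244/842247 ≈ 1.9748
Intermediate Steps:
C = 5 (C = 5 - (0 + 2)*0/3 = 5 - 2*0/3 = 5 - ⅓*0 = 5 + 0 = 5)
T(V) = -2 (T(V) = -16*⅛ = -2)
U(N, a) = -76 (U(N, a) = 4*(-19) = -76)
g = -609
(T(C) - 1*1038)/g + (1032 - U(13, 1))/4149 = (-2 - 1*1038)/(-609) + (1032 - 1*(-76))/4149 = (-2 - 1038)*(-1/609) + (1032 + 76)*(1/4149) = -1040*(-1/609) + 1108*(1/4149) = 1040/609 + 1108/4149 = 1663244/842247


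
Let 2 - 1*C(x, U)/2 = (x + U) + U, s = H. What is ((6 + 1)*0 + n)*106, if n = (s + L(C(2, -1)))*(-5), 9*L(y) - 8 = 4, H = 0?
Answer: -2120/3 ≈ -706.67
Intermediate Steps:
s = 0
C(x, U) = 4 - 4*U - 2*x (C(x, U) = 4 - 2*((x + U) + U) = 4 - 2*((U + x) + U) = 4 - 2*(x + 2*U) = 4 + (-4*U - 2*x) = 4 - 4*U - 2*x)
L(y) = 4/3 (L(y) = 8/9 + (1/9)*4 = 8/9 + 4/9 = 4/3)
n = -20/3 (n = (0 + 4/3)*(-5) = (4/3)*(-5) = -20/3 ≈ -6.6667)
((6 + 1)*0 + n)*106 = ((6 + 1)*0 - 20/3)*106 = (7*0 - 20/3)*106 = (0 - 20/3)*106 = -20/3*106 = -2120/3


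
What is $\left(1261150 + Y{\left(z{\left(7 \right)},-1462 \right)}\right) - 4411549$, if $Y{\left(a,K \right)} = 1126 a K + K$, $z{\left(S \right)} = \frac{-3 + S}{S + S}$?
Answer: $- \frac{25355451}{7} \approx -3.6222 \cdot 10^{6}$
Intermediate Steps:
$z{\left(S \right)} = \frac{-3 + S}{2 S}$
$Y{\left(a,K \right)} = K + 1126 K a$ ($Y{\left(a,K \right)} = 1126 K a + K = K + 1126 K a$)
$\left(1261150 + Y{\left(z{\left(7 \right)},-1462 \right)}\right) - 4411549 = \left(1261150 - 1462 \left(1 + 1126 \frac{-3 + 7}{2 \cdot 7}\right)\right) - 4411549 = \left(1261150 - 1462 \left(1 + 1126 \cdot \frac{1}{2} \cdot \frac{1}{7} \cdot 4\right)\right) - 4411549 = \left(1261150 - 1462 \left(1 + 1126 \cdot \frac{2}{7}\right)\right) - 4411549 = \left(1261150 - 1462 \left(1 + \frac{2252}{7}\right)\right) - 4411549 = \left(1261150 - \frac{3302658}{7}\right) - 4411549 = \frac{5525392}{7} - 4411549 = - \frac{25355451}{7}$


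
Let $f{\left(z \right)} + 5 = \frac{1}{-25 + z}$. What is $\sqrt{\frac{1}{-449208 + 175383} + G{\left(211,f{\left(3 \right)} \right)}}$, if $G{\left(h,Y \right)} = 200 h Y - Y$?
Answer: $\frac{i \sqrt{34340885830547978}}{401610} \approx 461.43 i$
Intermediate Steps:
$f{\left(z \right)} = -5 + \frac{1}{-25 + z}$
$G{\left(h,Y \right)} = - Y + 200 Y h$ ($G{\left(h,Y \right)} = 200 Y h - Y = - Y + 200 Y h$)
$\sqrt{\frac{1}{-449208 + 175383} + G{\left(211,f{\left(3 \right)} \right)}} = \sqrt{\frac{1}{-449208 + 175383} + \frac{126 - 15}{-25 + 3} \left(-1 + 200 \cdot 211\right)} = \sqrt{\frac{1}{-273825} + \frac{126 - 15}{-22} \left(-1 + 42200\right)} = \sqrt{- \frac{1}{273825} + \left(- \frac{1}{22}\right) 111 \cdot 42199} = \sqrt{- \frac{1}{273825} - \frac{4684089}{22}} = \sqrt{- \frac{1282620670447}{6024150}} = \frac{i \sqrt{34340885830547978}}{401610}$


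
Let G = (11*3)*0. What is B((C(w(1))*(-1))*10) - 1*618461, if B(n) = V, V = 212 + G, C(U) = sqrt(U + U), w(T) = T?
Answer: -618249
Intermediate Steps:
C(U) = sqrt(2)*sqrt(U) (C(U) = sqrt(2*U) = sqrt(2)*sqrt(U))
G = 0 (G = 33*0 = 0)
V = 212 (V = 212 + 0 = 212)
B(n) = 212
B((C(w(1))*(-1))*10) - 1*618461 = 212 - 1*618461 = 212 - 618461 = -618249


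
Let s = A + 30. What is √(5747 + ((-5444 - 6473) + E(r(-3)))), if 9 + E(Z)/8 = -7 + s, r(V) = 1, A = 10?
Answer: 7*I*√122 ≈ 77.318*I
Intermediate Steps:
s = 40 (s = 10 + 30 = 40)
E(Z) = 192 (E(Z) = -72 + 8*(-7 + 40) = -72 + 8*33 = -72 + 264 = 192)
√(5747 + ((-5444 - 6473) + E(r(-3)))) = √(5747 + ((-5444 - 6473) + 192)) = √(5747 + (-11917 + 192)) = √(5747 - 11725) = √(-5978) = 7*I*√122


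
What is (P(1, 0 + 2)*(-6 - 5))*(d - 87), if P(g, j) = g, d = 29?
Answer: 638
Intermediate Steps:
(P(1, 0 + 2)*(-6 - 5))*(d - 87) = (1*(-6 - 5))*(29 - 87) = (1*(-11))*(-58) = -11*(-58) = 638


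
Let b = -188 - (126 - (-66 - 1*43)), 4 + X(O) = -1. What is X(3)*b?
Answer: 2115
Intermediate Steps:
X(O) = -5 (X(O) = -4 - 1 = -5)
b = -423 (b = -188 - (126 - (-66 - 43)) = -188 - (126 - 1*(-109)) = -188 - (126 + 109) = -188 - 1*235 = -188 - 235 = -423)
X(3)*b = -5*(-423) = 2115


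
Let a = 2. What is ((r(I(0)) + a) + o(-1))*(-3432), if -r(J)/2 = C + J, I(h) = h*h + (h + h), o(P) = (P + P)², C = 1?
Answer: -13728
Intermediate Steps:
o(P) = 4*P² (o(P) = (2*P)² = 4*P²)
I(h) = h² + 2*h
r(J) = -2 - 2*J (r(J) = -2*(1 + J) = -2 - 2*J)
((r(I(0)) + a) + o(-1))*(-3432) = (((-2 - 0*(2 + 0)) + 2) + 4*(-1)²)*(-3432) = (((-2 - 0*2) + 2) + 4*1)*(-3432) = (((-2 - 2*0) + 2) + 4)*(-3432) = (((-2 + 0) + 2) + 4)*(-3432) = ((-2 + 2) + 4)*(-3432) = (0 + 4)*(-3432) = 4*(-3432) = -13728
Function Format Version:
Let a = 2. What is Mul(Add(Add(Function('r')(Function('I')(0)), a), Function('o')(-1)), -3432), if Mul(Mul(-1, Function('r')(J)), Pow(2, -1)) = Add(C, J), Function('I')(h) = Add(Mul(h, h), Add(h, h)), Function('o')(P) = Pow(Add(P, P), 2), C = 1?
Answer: -13728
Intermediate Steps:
Function('o')(P) = Mul(4, Pow(P, 2)) (Function('o')(P) = Pow(Mul(2, P), 2) = Mul(4, Pow(P, 2)))
Function('I')(h) = Add(Pow(h, 2), Mul(2, h))
Function('r')(J) = Add(-2, Mul(-2, J)) (Function('r')(J) = Mul(-2, Add(1, J)) = Add(-2, Mul(-2, J)))
Mul(Add(Add(Function('r')(Function('I')(0)), a), Function('o')(-1)), -3432) = Mul(Add(Add(Add(-2, Mul(-2, Mul(0, Add(2, 0)))), 2), Mul(4, Pow(-1, 2))), -3432) = Mul(Add(Add(Add(-2, Mul(-2, Mul(0, 2))), 2), Mul(4, 1)), -3432) = Mul(Add(Add(Add(-2, Mul(-2, 0)), 2), 4), -3432) = Mul(Add(Add(Add(-2, 0), 2), 4), -3432) = Mul(Add(Add(-2, 2), 4), -3432) = Mul(Add(0, 4), -3432) = Mul(4, -3432) = -13728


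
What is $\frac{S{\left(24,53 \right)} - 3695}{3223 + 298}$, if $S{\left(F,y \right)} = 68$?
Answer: $- \frac{3627}{3521} \approx -1.0301$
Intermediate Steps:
$\frac{S{\left(24,53 \right)} - 3695}{3223 + 298} = \frac{68 - 3695}{3223 + 298} = - \frac{3627}{3521}$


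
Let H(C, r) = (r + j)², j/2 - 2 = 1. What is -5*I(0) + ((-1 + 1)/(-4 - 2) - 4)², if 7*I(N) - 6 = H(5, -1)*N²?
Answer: 82/7 ≈ 11.714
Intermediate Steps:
j = 6 (j = 4 + 2*1 = 4 + 2 = 6)
H(C, r) = (6 + r)² (H(C, r) = (r + 6)² = (6 + r)²)
I(N) = 6/7 + 25*N²/7 (I(N) = 6/7 + ((6 - 1)²*N²)/7 = 6/7 + (5²*N²)/7 = 6/7 + (25*N²)/7 = 6/7 + 25*N²/7)
-5*I(0) + ((-1 + 1)/(-4 - 2) - 4)² = -5*(6/7 + (25/7)*0²) + ((-1 + 1)/(-4 - 2) - 4)² = -5*(6/7 + (25/7)*0) + (0/(-6) - 4)² = -5*(6/7 + 0) + (0*(-⅙) - 4)² = -5*6/7 + (0 - 4)² = -30/7 + (-4)² = -30/7 + 16 = 82/7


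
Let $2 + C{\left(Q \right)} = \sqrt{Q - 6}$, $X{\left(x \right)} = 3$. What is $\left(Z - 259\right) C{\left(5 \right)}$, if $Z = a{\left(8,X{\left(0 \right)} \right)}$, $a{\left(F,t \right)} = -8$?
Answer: $534 - 267 i \approx 534.0 - 267.0 i$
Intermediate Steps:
$Z = -8$
$C{\left(Q \right)} = -2 + \sqrt{-6 + Q}$ ($C{\left(Q \right)} = -2 + \sqrt{Q - 6} = -2 + \sqrt{-6 + Q}$)
$\left(Z - 259\right) C{\left(5 \right)} = \left(-8 - 259\right) \left(-2 + \sqrt{-6 + 5}\right) = - 267 \left(-2 + \sqrt{-1}\right) = - 267 \left(-2 + i\right) = 534 - 267 i$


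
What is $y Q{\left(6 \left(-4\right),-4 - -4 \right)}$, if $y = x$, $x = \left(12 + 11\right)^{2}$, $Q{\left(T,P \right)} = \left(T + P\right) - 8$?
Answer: $-16928$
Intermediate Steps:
$Q{\left(T,P \right)} = -8 + P + T$ ($Q{\left(T,P \right)} = \left(P + T\right) - 8 = -8 + P + T$)
$x = 529$ ($x = 23^{2} = 529$)
$y = 529$
$y Q{\left(6 \left(-4\right),-4 - -4 \right)} = 529 \left(-8 - 0 + 6 \left(-4\right)\right) = 529 \left(-8 + \left(-4 + 4\right) - 24\right) = 529 \left(-8 + 0 - 24\right) = 529 \left(-32\right) = -16928$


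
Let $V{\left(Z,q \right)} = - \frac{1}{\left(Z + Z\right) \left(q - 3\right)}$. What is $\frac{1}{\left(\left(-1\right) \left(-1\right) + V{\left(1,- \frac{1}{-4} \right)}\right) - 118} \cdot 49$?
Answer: $- \frac{539}{1285} \approx -0.41946$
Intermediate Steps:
$V{\left(Z,q \right)} = - \frac{1}{2 Z \left(-3 + q\right)}$
$\frac{1}{\left(\left(-1\right) \left(-1\right) + V{\left(1,- \frac{1}{-4} \right)}\right) - 118} \cdot 49 = \frac{1}{\left(\left(-1\right) \left(-1\right) - \frac{1}{2 \cdot 1 \left(-3 - \frac{1}{-4}\right)}\right) - 118} \cdot 49 = \frac{1}{\left(1 - \frac{1}{2 \left(-3 - - \frac{1}{4}\right)}\right) - 118} \cdot 49 = \frac{1}{\left(1 - \frac{1}{2 \left(-3 + \frac{1}{4}\right)}\right) - 118} \cdot 49 = \frac{1}{\left(1 - \frac{1}{2 \left(- \frac{11}{4}\right)}\right) - 118} \cdot 49 = \frac{1}{\left(1 - \frac{1}{2} \left(- \frac{4}{11}\right)\right) - 118} \cdot 49 = \frac{1}{\left(1 + \frac{2}{11}\right) - 118} \cdot 49 = \frac{1}{\frac{13}{11} - 118} \cdot 49 = \frac{1}{- \frac{1285}{11}} \cdot 49 = \left(- \frac{11}{1285}\right) 49 = - \frac{539}{1285}$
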